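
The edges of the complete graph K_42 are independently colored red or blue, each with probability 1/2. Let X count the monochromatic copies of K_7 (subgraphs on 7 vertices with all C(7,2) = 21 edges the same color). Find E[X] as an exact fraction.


Let X = Σ_S X_S over the C(42, 7) = 26978328 subsets S of size 7, where X_S = 1 if the K_7 on S is monochromatic.
For a fixed S, the K_7 on S has C(7, 2) = 21 edges. P[all 21 edges red] = (1/2)^21, and likewise for blue, so P[monochromatic] = 2·(1/2)^21 = 2^{1 − 21} = 1/1048576.
By linearity of expectation: E[X] = C(42, 7) · 2^{1 − 21} = 26978328 · 1/1048576 = 3372291/131072.
Numerically: E[X] ≈ 25.7285.

E[X] = C(42,7)·2^(1−C(7,2)) = 3372291/131072 ≈ 25.7285.


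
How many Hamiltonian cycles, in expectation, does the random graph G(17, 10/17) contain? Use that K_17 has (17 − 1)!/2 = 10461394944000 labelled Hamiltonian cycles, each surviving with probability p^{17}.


K_17 has (17 − 1)!/2 = 10461394944000 labelled Hamiltonian cycles.
For each such Hamiltonian cycle H, let X_H = 1 if all 17 edges of H are present in G. Then P[X_H = 1] = p^{17} = (10/17)^{17} = 100000000000000000/827240261886336764177.
By linearity of expectation: E[X] = Σ_H E[X_H] = 10461394944000 · p^{17} = 10461394944000 · 100000000000000000/827240261886336764177 = 1046139494400000000000000000000/827240261886336764177.
Numerically: E[X] ≈ 1.265e+09.

E[X] = 10461394944000 · (10/17)^{17} = 1046139494400000000000000000000/827240261886336764177 ≈ 1.265e+09.


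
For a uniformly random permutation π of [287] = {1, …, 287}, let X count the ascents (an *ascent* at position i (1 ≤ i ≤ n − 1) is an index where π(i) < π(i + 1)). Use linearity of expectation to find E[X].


Write X = Σ X_I over i = 1, …, 286, with X_I the indicator of one ascent.
There are 286 indicators.
For each fixed i, the pair (π(i), π(i+1)) is a uniformly random ordered pair of distinct values from {1, …, 287}; by symmetry P[π(i) < π(i+1)] = 1/2.
By linearity: E[X] = 286 · (1/2) = (287 − 1) · (1/2) = 143 ≈ 143.000000.

E[X] = 143 = 143.000000.


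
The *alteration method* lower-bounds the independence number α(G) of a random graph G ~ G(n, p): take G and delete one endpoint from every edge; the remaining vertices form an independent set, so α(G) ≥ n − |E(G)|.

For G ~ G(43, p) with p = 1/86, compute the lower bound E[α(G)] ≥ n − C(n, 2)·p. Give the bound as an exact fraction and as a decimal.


E[|E(G)|] = C(43, 2)·p = 903 · (1/86) = 21/2.
E[α(G)] ≥ n − E[|E(G)|] = 43 − 21/2 = 65/2.
Numerically: ≈ 32.50000.
(This is only a lower bound; the true E[α(G)] may be larger.)

E[α(G)] ≥ 65/2 ≈ 32.50000.


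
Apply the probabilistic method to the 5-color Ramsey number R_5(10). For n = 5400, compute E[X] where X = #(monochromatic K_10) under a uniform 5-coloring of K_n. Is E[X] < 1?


E[X] = C(5400, 10) · 5^{1 − 45} = 5761735538961887279463031445160 · 5^{−44} = 5761735538961887279463031445160/5684341886080801486968994140625.
As a reduced fraction: E[X] = 1152347107792377455892606289032/1136868377216160297393798828125 ≈ 1.014.
Is E[X] < 1? NO.
Since E[X] ≥ 1, the first-moment bound is inconclusive at n = 5400; it does NOT by itself certify R_5(10) > 5400.

E[X] = 1152347107792377455892606289032/1136868377216160297393798828125 ≈ 1.014; E[X] ≥ 1; first-moment method inconclusive here.


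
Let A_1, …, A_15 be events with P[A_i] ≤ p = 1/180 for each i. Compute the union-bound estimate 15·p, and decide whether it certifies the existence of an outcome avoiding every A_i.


Union bound: P[∪_{i=1}^{15} A_i] ≤ Σ_i P[A_i] ≤ 15·p = 15·(1/180) = 1/12.
Numerically: 1/12 ≈ 0.08333.
Is 1/12 < 1? YES.
Since P[∪ A_i] ≤ 1/12 < 1, the complement has P[∩ A_i^c] ≥ 1 − 1/12 = 11/12 > 0, so some outcome avoids every A_i.

15·p = 1/12 ≈ 0.08333; existence CERTIFIED by the union bound.


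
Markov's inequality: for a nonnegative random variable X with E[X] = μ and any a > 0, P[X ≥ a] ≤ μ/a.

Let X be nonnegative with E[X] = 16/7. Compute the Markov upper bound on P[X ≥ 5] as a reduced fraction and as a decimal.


μ = E[X] = 16/7, a = 5.
Markov: P[X ≥ 5] ≤ μ/a = (16/7)/5 = 16/35.
Numerically: ≈ 0.4571.
(Since a = 5 > μ = 2.2857, the bound 16/35 is < 1 and informative.)

P[X ≥ 5] ≤ 16/35 ≈ 0.4571.


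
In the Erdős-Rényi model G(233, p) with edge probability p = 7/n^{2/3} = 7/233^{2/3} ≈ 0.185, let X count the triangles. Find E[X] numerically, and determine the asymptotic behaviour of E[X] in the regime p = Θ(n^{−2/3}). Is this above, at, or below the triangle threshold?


Number of potential triangles: C(233, 3) = 2081156.
Each occurs with probability p³ ≈ (0.185)³ ≈ 6.31804e-03.
By linearity: E[X] = C(233, 3)·p³ ≈ 2081156 · 6.31804e-03 ≈ 13148.824.
Since α = 2/3 < 1, p = c/n^{2/3} ≫ 1/n is above the triangle threshold p ~ 1/n. Asymptotically E[X] ~ (c³/6)·n^{3(1−α)} = (7³/6)·n^{1} → ∞; triangles are abundant w.h.p.

E[X] ≈ 13148.824; in regime p = Θ(1/n^{2/3}) E[X] diverges (above the triangle threshold p ~ 1/n).


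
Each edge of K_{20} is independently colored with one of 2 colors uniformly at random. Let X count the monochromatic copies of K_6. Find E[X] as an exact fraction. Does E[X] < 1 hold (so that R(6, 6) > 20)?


E[X] = C(20, 6) · 2^{1 − 15} = 38760 · 2^{−14} = 38760/16384.
As a reduced fraction: E[X] = 4845/2048 ≈ 2.365723.
Is E[X] < 1? NO.
Since E[X] ≥ 1, the first-moment bound is inconclusive at n = 20; it does NOT by itself certify R(6, 6) > 20.

E[X] = 4845/2048 ≈ 2.365723; E[X] ≥ 1; first-moment method inconclusive here.


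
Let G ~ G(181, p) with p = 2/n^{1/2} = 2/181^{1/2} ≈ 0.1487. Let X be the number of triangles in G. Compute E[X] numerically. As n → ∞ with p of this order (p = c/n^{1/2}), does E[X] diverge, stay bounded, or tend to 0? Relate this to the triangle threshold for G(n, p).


Number of potential triangles: C(181, 3) = 971970.
Each occurs with probability p³ ≈ (0.1487)³ ≈ 3.285278e-03.
By linearity: E[X] = C(181, 3)·p³ ≈ 971970 · 3.285278e-03 ≈ 3193.1917.
Since α = 1/2 < 1, p = c/n^{1/2} ≫ 1/n is above the triangle threshold p ~ 1/n. Asymptotically E[X] ~ (c³/6)·n^{3(1−α)} = (2³/6)·n^{1.5} → ∞; triangles are abundant w.h.p.

E[X] ≈ 3193.1917; in regime p = Θ(1/n^{1/2}) E[X] diverges (above the triangle threshold p ~ 1/n).


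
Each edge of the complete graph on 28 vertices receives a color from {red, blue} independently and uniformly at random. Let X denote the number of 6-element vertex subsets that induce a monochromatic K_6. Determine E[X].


Let X = Σ_S X_S over the C(28, 6) = 376740 subsets S of size 6, where X_S = 1 if the K_6 on S is monochromatic.
For a fixed S, the K_6 on S has C(6, 2) = 15 edges. P[all 15 edges red] = (1/2)^15, and likewise for blue, so P[monochromatic] = 2·(1/2)^15 = 2^{1 − 15} = 1/16384.
By linearity: E[X] = C(28, 6) · 2^{1 − 15} = 376740 · 1/16384 = 94185/4096.
Numerically: E[X] ≈ 22.994385.

E[X] = C(28,6)·2^(1−C(6,2)) = 94185/4096 ≈ 22.994385.


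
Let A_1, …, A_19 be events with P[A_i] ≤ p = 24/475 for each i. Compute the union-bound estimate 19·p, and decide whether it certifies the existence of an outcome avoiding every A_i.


Union bound: P[∪_{i=1}^{19} A_i] ≤ Σ_i P[A_i] ≤ 19·p = 19·(24/475) = 24/25.
Numerically: 24/25 ≈ 0.960000.
Is 24/25 < 1? YES.
Since P[∪ A_i] ≤ 24/25 < 1, the complement has P[∩ A_i^c] ≥ 1 − 24/25 = 1/25 > 0, so some outcome avoids every A_i.

19·p = 24/25 ≈ 0.960000; existence CERTIFIED by the union bound.


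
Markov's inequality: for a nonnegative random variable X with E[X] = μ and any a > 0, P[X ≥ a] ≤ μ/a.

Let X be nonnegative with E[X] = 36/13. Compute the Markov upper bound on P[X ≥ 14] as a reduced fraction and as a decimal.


μ = E[X] = 36/13, a = 14.
Markov: P[X ≥ 14] ≤ μ/a = (36/13)/14 = 18/91.
Numerically: ≈ 0.198.
(Since a = 14 > μ = 2.769, the bound 18/91 is < 1 and informative.)

P[X ≥ 14] ≤ 18/91 ≈ 0.198.


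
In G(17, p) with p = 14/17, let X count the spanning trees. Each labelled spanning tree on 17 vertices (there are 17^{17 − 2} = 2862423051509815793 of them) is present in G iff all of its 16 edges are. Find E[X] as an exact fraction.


K_17 has 17^{17 − 2} = 2862423051509815793 labelled spanning trees.
For each such spanning tree H, let X_H = 1 if all 16 edges of H are present in G. Then P[X_H = 1] = p^{16} = (14/17)^{16} = 2177953337809371136/48661191875666868481.
By linearity of expectation: E[X] = Σ_H E[X_H] = 2862423051509815793 · p^{16} = 2862423051509815793 · 2177953337809371136/48661191875666868481 = 2177953337809371136/17.
Numerically: E[X] ≈ 1.281e+17.

E[X] = 2862423051509815793 · (14/17)^{16} = 2177953337809371136/17 ≈ 1.281e+17.


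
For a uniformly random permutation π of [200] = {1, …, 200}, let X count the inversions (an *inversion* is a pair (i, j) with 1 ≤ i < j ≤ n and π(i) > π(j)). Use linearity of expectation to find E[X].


Write X = Σ X_I over the C(200, 2) = 19900 pairs i < j, with X_I the indicator of one inversion.
There are 19900 indicators.
For each fixed pair i < j, the values π(i) and π(j) are two distinct elements of {1, …, 200} in uniformly random order; by symmetry P[π(i) > π(j)] = 1/2.
By linearity: E[X] = 19900 · (1/2) = C(200, 2) · (1/2) = 19900/2 = 9950 ≈ 9950.0000.

E[X] = 9950 = 9950.0000.


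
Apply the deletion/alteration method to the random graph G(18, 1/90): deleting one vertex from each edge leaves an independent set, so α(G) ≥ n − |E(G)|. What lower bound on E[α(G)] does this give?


E[|E(G)|] = C(18, 2)·p = 153 · (1/90) = 17/10.
E[α(G)] ≥ n − E[|E(G)|] = 18 − 17/10 = 163/10.
Numerically: ≈ 16.30000.
(This is only a lower bound; the true E[α(G)] may be larger.)

E[α(G)] ≥ 163/10 ≈ 16.30000.


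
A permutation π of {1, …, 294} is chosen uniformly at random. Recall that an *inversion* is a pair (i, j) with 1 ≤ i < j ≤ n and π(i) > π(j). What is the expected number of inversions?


Write X = Σ X_I over the C(294, 2) = 43071 pairs i < j, with X_I the indicator of one inversion.
There are 43071 indicators.
For each fixed pair i < j, the values π(i) and π(j) are two distinct elements of {1, …, 294} in uniformly random order; by symmetry P[π(i) > π(j)] = 1/2.
By linearity: E[X] = 43071 · (1/2) = C(294, 2) · (1/2) = 43071/2 = 43071/2 ≈ 21535.500000.

E[X] = 43071/2 = 21535.500000.


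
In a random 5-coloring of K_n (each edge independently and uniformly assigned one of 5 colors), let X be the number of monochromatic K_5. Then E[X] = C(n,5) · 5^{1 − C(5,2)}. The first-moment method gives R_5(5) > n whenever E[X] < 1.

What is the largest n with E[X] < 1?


We need C(n, 5) · 5^{1 − 10} < 1, i.e. C(n, 5) < 5^{10 − 1} = 1953125.
Check values of n near the boundary:
  n = 43: C(43, 5) = 962598; 962598 < 1953125? YES
  n = 44: C(44, 5) = 1086008; 1086008 < 1953125? YES
  n = 45: C(45, 5) = 1221759; 1221759 < 1953125? YES
  n = 46: C(46, 5) = 1370754; 1370754 < 1953125? YES
  n = 47: C(47, 5) = 1533939; 1533939 < 1953125? YES
  n = 48: C(48, 5) = 1712304; 1712304 < 1953125? YES
  n = 49: C(49, 5) = 1906884; 1906884 < 1953125? YES
  n = 50: C(50, 5) = 2118760; 2118760 < 1953125? NO
The largest n with C(n, 5) < 1953125 is n = 49 (where E[X] = 1906884/1953125 ≈ 0.976325). Hence R_5(5) > 49, i.e. R_5(5) ≥ 50.

Largest n = 49; hence R_5(5) > 49.


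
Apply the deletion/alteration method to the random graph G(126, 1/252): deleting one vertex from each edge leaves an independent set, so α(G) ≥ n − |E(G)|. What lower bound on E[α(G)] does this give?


E[|E(G)|] = C(126, 2)·p = 7875 · (1/252) = 125/4.
E[α(G)] ≥ n − E[|E(G)|] = 126 − 125/4 = 379/4.
Numerically: ≈ 94.75000.
(This is only a lower bound; the true E[α(G)] may be larger.)

E[α(G)] ≥ 379/4 ≈ 94.75000.


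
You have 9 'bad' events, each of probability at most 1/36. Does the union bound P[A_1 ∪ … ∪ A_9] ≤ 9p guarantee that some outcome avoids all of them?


Union bound: P[∪_{i=1}^{9} A_i] ≤ Σ_i P[A_i] ≤ 9·p = 9·(1/36) = 1/4.
Numerically: 1/4 ≈ 0.2500000.
Is 1/4 < 1? YES.
Since P[∪ A_i] ≤ 1/4 < 1, the complement has P[∩ A_i^c] ≥ 1 − 1/4 = 3/4 > 0, so some outcome avoids every A_i.

9·p = 1/4 ≈ 0.2500000; existence CERTIFIED by the union bound.


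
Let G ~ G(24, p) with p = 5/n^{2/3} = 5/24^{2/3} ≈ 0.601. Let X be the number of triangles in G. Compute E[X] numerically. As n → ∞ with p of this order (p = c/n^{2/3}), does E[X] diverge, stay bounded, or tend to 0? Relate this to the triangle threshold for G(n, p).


Number of potential triangles: C(24, 3) = 2024.
Each occurs with probability p³ ≈ (0.601)³ ≈ 2.17014e-01.
By linearity: E[X] = C(24, 3)·p³ ≈ 2024 · 2.17014e-01 ≈ 439.236.
Since α = 2/3 < 1, p = c/n^{2/3} ≫ 1/n is above the triangle threshold p ~ 1/n. Asymptotically E[X] ~ (c³/6)·n^{3(1−α)} = (5³/6)·n^{1} → ∞; triangles are abundant w.h.p.

E[X] ≈ 439.236; in regime p = Θ(1/n^{2/3}) E[X] diverges (above the triangle threshold p ~ 1/n).


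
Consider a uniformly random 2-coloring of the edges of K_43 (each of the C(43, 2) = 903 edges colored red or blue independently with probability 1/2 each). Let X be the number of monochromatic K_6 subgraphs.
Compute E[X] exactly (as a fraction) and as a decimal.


Let X = Σ_S X_S over the C(43, 6) = 6096454 subsets S of size 6, where X_S = 1 if the K_6 on S is monochromatic.
For a fixed S, the K_6 on S has C(6, 2) = 15 edges. P[all 15 edges red] = (1/2)^15, and likewise for blue, so P[monochromatic] = 2·(1/2)^15 = 2^{1 − 15} = 1/16384.
By linearity of expectation: E[X] = C(43, 6) · 2^{1 − 15} = 6096454 · 1/16384 = 3048227/8192.
Numerically: E[X] ≈ 372.09802.

E[X] = C(43,6)·2^(1−C(6,2)) = 3048227/8192 ≈ 372.09802.


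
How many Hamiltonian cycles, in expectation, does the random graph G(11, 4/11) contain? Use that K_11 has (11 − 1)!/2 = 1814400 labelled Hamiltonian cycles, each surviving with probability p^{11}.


K_11 has (11 − 1)!/2 = 1814400 labelled Hamiltonian cycles.
For each such Hamiltonian cycle H, let X_H = 1 if all 11 edges of H are present in G. Then P[X_H = 1] = p^{11} = (4/11)^{11} = 4194304/285311670611.
Summing the indicators: E[X] = Σ_H E[X_H] = 1814400 · p^{11} = 1814400 · 4194304/285311670611 = 7610145177600/285311670611.
Numerically: E[X] ≈ 26.6731.

E[X] = 1814400 · (4/11)^{11} = 7610145177600/285311670611 ≈ 26.6731.


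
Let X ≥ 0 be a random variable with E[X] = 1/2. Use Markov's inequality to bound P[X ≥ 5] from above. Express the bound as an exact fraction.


μ = E[X] = 1/2, a = 5.
Markov: P[X ≥ 5] ≤ μ/a = (1/2)/5 = 1/10.
Numerically: ≈ 0.10000.
(Since a = 5 > μ = 0.50000, the bound 1/10 is < 1 and informative.)

P[X ≥ 5] ≤ 1/10 ≈ 0.10000.


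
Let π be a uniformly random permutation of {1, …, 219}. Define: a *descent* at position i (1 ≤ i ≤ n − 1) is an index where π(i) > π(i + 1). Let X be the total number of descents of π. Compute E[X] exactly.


Write X = Σ X_I over i = 1, …, 218, with X_I the indicator of one descent.
There are 218 indicators.
For each fixed i, the pair (π(i), π(i+1)) is a uniformly random ordered pair of distinct values from {1, …, 219}; by symmetry P[π(i) > π(i+1)] = 1/2.
By linearity: E[X] = 218 · (1/2) = (219 − 1) · (1/2) = 109 ≈ 109.000000.

E[X] = 109 = 109.000000.


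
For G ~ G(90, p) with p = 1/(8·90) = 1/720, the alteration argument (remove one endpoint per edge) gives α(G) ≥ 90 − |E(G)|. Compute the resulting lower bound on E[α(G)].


E[|E(G)|] = C(90, 2)·p = 4005 · (1/720) = 89/16.
E[α(G)] ≥ n − E[|E(G)|] = 90 − 89/16 = 1351/16.
Numerically: ≈ 84.438.
(This is only a lower bound; the true E[α(G)] may be larger.)

E[α(G)] ≥ 1351/16 ≈ 84.438.


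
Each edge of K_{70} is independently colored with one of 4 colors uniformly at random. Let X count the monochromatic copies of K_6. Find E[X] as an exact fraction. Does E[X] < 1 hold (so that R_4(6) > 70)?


E[X] = C(70, 6) · 4^{1 − 15} = 131115985 · 4^{−14} = 131115985/268435456.
As a reduced fraction: E[X] = 131115985/268435456 ≈ 0.48845.
Is E[X] < 1? YES.
Since E[X] < 1, there exists a 4-coloring of K_{70} with no monochromatic K_6; hence R_4(6) > 70.

E[X] = 131115985/268435456 ≈ 0.48845; E[X] < 1, so R_4(6) > 70.


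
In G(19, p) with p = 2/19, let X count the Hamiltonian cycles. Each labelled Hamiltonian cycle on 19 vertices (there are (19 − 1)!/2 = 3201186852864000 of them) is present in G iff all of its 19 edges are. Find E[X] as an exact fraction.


K_19 has (19 − 1)!/2 = 3201186852864000 labelled Hamiltonian cycles.
For each such Hamiltonian cycle H, let X_H = 1 if all 19 edges of H are present in G. Then P[X_H = 1] = p^{19} = (2/19)^{19} = 524288/1978419655660313589123979.
Summing the indicators: E[X] = Σ_H E[X_H] = 3201186852864000 · p^{19} = 3201186852864000 · 524288/1978419655660313589123979 = 1678343852714360832000/1978419655660313589123979.
Numerically: E[X] ≈ 0.00084833.

E[X] = 3201186852864000 · (2/19)^{19} = 1678343852714360832000/1978419655660313589123979 ≈ 0.00084833.


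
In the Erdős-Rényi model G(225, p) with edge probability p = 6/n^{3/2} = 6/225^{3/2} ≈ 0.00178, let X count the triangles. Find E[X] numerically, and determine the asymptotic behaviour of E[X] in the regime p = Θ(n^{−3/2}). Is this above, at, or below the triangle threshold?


Number of potential triangles: C(225, 3) = 1873200.
Each occurs with probability p³ ≈ (0.00178)³ ≈ 5.61866e-09.
By linearity: E[X] = C(225, 3)·p³ ≈ 1873200 · 5.61866e-09 ≈ 0.011.
Since α = 3/2 > 1, p = c/n^{3/2} = o(1/n) is below the triangle threshold p ~ 1/n. Asymptotically E[X] ~ (c³/6)·n^{3(1−α)} = (6³/6)·n^{-1.5} → 0, so by Markov's inequality G has no triangles w.h.p.

E[X] ≈ 0.011; in regime p = Θ(1/n^{3/2}) E[X] tends to 0 (below the triangle threshold p ~ 1/n).


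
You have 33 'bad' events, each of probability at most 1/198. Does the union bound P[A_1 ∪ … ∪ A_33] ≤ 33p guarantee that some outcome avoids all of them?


Union bound: P[∪_{i=1}^{33} A_i] ≤ Σ_i P[A_i] ≤ 33·p = 33·(1/198) = 1/6.
Numerically: 1/6 ≈ 0.167.
Is 1/6 < 1? YES.
Since P[∪ A_i] ≤ 1/6 < 1, the complement has P[∩ A_i^c] ≥ 1 − 1/6 = 5/6 > 0, so some outcome avoids every A_i.

33·p = 1/6 ≈ 0.167; existence CERTIFIED by the union bound.


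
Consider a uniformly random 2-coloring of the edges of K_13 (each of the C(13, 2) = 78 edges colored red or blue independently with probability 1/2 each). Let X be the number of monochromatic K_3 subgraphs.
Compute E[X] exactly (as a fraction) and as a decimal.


Let X = Σ_S X_S over the C(13, 3) = 286 subsets S of size 3, where X_S = 1 if the K_3 on S is monochromatic.
For a fixed S, the K_3 on S has C(3, 2) = 3 edges. P[all 3 edges red] = (1/2)^3, and likewise for blue, so P[monochromatic] = 2·(1/2)^3 = 2^{1 − 3} = 1/4.
Summing: E[X] = C(13, 3) · 2^{1 − 3} = 286 · 1/4 = 143/2.
Numerically: E[X] ≈ 71.500000.

E[X] = C(13,3)·2^(1−C(3,2)) = 143/2 ≈ 71.500000.


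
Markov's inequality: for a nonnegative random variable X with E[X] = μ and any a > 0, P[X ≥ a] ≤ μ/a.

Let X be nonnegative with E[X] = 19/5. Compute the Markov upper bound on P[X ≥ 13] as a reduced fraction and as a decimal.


μ = E[X] = 19/5, a = 13.
Markov: P[X ≥ 13] ≤ μ/a = (19/5)/13 = 19/65.
Numerically: ≈ 0.292308.
(Since a = 13 > μ = 3.800000, the bound 19/65 is < 1 and informative.)

P[X ≥ 13] ≤ 19/65 ≈ 0.292308.


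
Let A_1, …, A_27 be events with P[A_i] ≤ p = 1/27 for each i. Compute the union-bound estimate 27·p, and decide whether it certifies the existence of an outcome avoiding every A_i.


Union bound: P[∪_{i=1}^{27} A_i] ≤ Σ_i P[A_i] ≤ 27·p = 27·(1/27) = 1.
Numerically: 1 ≈ 1.0000.
Is 1 < 1? NO.
Since the bound 1 is ≥ 1, the union bound is uninformative here; it does NOT by itself certify existence.

27·p = 1 ≈ 1.0000; existence NOT certified by the union bound.


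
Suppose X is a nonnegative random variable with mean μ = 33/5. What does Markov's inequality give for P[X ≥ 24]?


μ = E[X] = 33/5, a = 24.
Markov: P[X ≥ 24] ≤ μ/a = (33/5)/24 = 11/40.
Numerically: ≈ 0.27500.
(Since a = 24 > μ = 6.60000, the bound 11/40 is < 1 and informative.)

P[X ≥ 24] ≤ 11/40 ≈ 0.27500.


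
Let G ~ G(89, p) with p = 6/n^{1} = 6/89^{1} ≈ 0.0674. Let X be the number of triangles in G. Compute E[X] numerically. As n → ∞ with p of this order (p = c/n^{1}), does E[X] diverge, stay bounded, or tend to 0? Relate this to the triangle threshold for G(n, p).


Number of potential triangles: C(89, 3) = 113564.
Each occurs with probability p³ ≈ (0.0674)³ ≈ 3.06396e-04.
By linearity: E[X] = C(89, 3)·p³ ≈ 113564 · 3.06396e-04 ≈ 34.796.
Here α = 1, so p = 6/n is exactly at the triangle threshold p ~ 1/n. Asymptotically E[X] → c³/6 = 6³/6 = 36 ≈ 36.000, a bounded constant. In this regime the triangle count is asymptotically Poisson(c³/6).

E[X] ≈ 34.796; in regime p = Θ(1/n^{1}) E[X] stays bounded (at the triangle threshold p ~ 1/n).


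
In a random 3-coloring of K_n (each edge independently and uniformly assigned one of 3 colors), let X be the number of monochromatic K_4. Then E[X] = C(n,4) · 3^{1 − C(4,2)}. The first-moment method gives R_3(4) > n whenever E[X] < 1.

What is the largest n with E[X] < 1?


We need C(n, 4) · 3^{1 − 6} < 1, i.e. C(n, 4) < 3^{6 − 1} = 243.
Check values of n near the boundary:
  n = 7: C(7, 4) = 35; 35 < 243? YES
  n = 8: C(8, 4) = 70; 70 < 243? YES
  n = 9: C(9, 4) = 126; 126 < 243? YES
  n = 10: C(10, 4) = 210; 210 < 243? YES
  n = 11: C(11, 4) = 330; 330 < 243? NO
  n = 12: C(12, 4) = 495; 495 < 243? NO
  n = 13: C(13, 4) = 715; 715 < 243? NO
The largest n with C(n, 4) < 243 is n = 10 (where E[X] = 70/81 ≈ 0.86420). Hence R_3(4) > 10, i.e. R_3(4) ≥ 11.

Largest n = 10; hence R_3(4) > 10.


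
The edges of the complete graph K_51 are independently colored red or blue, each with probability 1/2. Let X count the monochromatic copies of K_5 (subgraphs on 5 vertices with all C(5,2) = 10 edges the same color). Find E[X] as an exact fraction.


Let X = Σ_S X_S over the C(51, 5) = 2349060 subsets S of size 5, where X_S = 1 if the K_5 on S is monochromatic.
For a fixed S, the K_5 on S has C(5, 2) = 10 edges. P[all 10 edges red] = (1/2)^10, and likewise for blue, so P[monochromatic] = 2·(1/2)^10 = 2^{1 − 10} = 1/512.
Summing: E[X] = C(51, 5) · 2^{1 − 10} = 2349060 · 1/512 = 587265/128.
Numerically: E[X] ≈ 4588.008.

E[X] = C(51,5)·2^(1−C(5,2)) = 587265/128 ≈ 4588.008.


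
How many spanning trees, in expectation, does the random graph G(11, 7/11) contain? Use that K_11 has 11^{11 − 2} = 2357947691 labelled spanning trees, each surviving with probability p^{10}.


K_11 has 11^{11 − 2} = 2357947691 labelled spanning trees.
For each such spanning tree H, let X_H = 1 if all 10 edges of H are present in G. Then P[X_H = 1] = p^{10} = (7/11)^{10} = 282475249/25937424601.
By linearity: E[X] = Σ_H E[X_H] = 2357947691 · p^{10} = 2357947691 · 282475249/25937424601 = 282475249/11.
Numerically: E[X] ≈ 2.56796e+07.

E[X] = 2357947691 · (7/11)^{10} = 282475249/11 ≈ 2.56796e+07.


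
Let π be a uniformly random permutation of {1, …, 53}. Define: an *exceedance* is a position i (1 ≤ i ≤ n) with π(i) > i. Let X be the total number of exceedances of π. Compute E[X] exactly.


Write X = Σ_{i=1}^{53} X_i, where X_i = 1_{π(i) > i}.
For each fixed i, π(i) is uniform over {1, …, 53} (marginal of a uniform permutation), so P[π(i) > i] = (n − i)/n. Summing: Σ_{i=1}^{53} (n − i)/n = (0 + 1 + … + 52)/53 = 53(53 − 1)/(2·53) = (53 − 1)/2.
Hence E[X] = Σ_{i=1}^{53} (53 − i)/53 = 26 ≈ 26.00000.

E[X] = 26 = 26.00000.


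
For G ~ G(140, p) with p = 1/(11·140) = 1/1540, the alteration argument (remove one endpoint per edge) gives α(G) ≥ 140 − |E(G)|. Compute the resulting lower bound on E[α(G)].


E[|E(G)|] = C(140, 2)·p = 9730 · (1/1540) = 139/22.
E[α(G)] ≥ n − E[|E(G)|] = 140 − 139/22 = 2941/22.
Numerically: ≈ 133.68182.
(This is only a lower bound; the true E[α(G)] may be larger.)

E[α(G)] ≥ 2941/22 ≈ 133.68182.


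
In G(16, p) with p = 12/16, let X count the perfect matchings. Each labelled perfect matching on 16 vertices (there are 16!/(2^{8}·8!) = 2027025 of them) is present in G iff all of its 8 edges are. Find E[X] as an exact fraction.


K_16 has 16!/(2^{8}·8!) = 2027025 labelled perfect matchings.
For each such perfect matching H, let X_H = 1 if all 8 edges of H are present in G. Then P[X_H = 1] = p^{8} = (3/4)^{8} = 6561/65536.
By linearity: E[X] = Σ_H E[X_H] = 2027025 · p^{8} = 2027025 · 6561/65536 = 13299311025/65536.
Numerically: E[X] ≈ 2.0293e+05.

E[X] = 2027025 · (3/4)^{8} = 13299311025/65536 ≈ 2.0293e+05.


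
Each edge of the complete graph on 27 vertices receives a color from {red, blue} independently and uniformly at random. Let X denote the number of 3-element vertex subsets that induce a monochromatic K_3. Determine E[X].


Let X = Σ_S X_S over the C(27, 3) = 2925 subsets S of size 3, where X_S = 1 if the K_3 on S is monochromatic.
For a fixed S, the K_3 on S has C(3, 2) = 3 edges. P[all 3 edges red] = (1/2)^3, and likewise for blue, so P[monochromatic] = 2·(1/2)^3 = 2^{1 − 3} = 1/4.
By linearity: E[X] = C(27, 3) · 2^{1 − 3} = 2925 · 1/4 = 2925/4.
Numerically: E[X] ≈ 731.250.

E[X] = C(27,3)·2^(1−C(3,2)) = 2925/4 ≈ 731.250.


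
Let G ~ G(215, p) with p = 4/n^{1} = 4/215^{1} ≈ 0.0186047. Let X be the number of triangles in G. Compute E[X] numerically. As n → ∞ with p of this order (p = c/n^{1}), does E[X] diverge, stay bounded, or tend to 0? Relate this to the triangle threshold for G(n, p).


Number of potential triangles: C(215, 3) = 1633355.
Each occurs with probability p³ ≈ (0.0186047)³ ≈ 6.43968456e-06.
By linearity: E[X] = C(215, 3)·p³ ≈ 1633355 · 6.43968456e-06 ≈ 10.518291.
Here α = 1, so p = 4/n is exactly at the triangle threshold p ~ 1/n. Asymptotically E[X] → c³/6 = 4³/6 = 32/3 ≈ 10.666667, a bounded constant. In this regime the triangle count is asymptotically Poisson(c³/6).

E[X] ≈ 10.518291; in regime p = Θ(1/n^{1}) E[X] stays bounded (at the triangle threshold p ~ 1/n).


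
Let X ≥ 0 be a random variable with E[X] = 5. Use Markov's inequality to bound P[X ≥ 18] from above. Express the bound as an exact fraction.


μ = E[X] = 5, a = 18.
Markov: P[X ≥ 18] ≤ μ/a = (5)/18 = 5/18.
Numerically: ≈ 0.277778.
(Since a = 18 > μ = 5.000000, the bound 5/18 is < 1 and informative.)

P[X ≥ 18] ≤ 5/18 ≈ 0.277778.


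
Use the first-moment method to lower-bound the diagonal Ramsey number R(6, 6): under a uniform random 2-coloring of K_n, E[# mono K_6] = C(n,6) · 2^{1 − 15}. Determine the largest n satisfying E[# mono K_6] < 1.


We need C(n, 6) · 2^{1 − 15} < 1, i.e. C(n, 6) < 2^{15 − 1} = 16384.
Check values of n near the boundary:
  n = 14: C(14, 6) = 3003; 3003 < 16384? YES
  n = 15: C(15, 6) = 5005; 5005 < 16384? YES
  n = 16: C(16, 6) = 8008; 8008 < 16384? YES
  n = 17: C(17, 6) = 12376; 12376 < 16384? YES
  n = 18: C(18, 6) = 18564; 18564 < 16384? NO
  n = 19: C(19, 6) = 27132; 27132 < 16384? NO
  n = 20: C(20, 6) = 38760; 38760 < 16384? NO
The largest n with C(n, 6) < 16384 is n = 17 (where E[X] = 1547/2048 ≈ 0.755371). Hence R(6, 6) > 17, i.e. R(6, 6) ≥ 18.

Largest n = 17; hence R(6, 6) > 17.


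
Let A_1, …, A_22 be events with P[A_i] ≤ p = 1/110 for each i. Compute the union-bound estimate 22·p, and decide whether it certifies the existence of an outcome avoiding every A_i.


Union bound: P[∪_{i=1}^{22} A_i] ≤ Σ_i P[A_i] ≤ 22·p = 22·(1/110) = 1/5.
Numerically: 1/5 ≈ 0.2000000.
Is 1/5 < 1? YES.
Since P[∪ A_i] ≤ 1/5 < 1, the complement has P[∩ A_i^c] ≥ 1 − 1/5 = 4/5 > 0, so some outcome avoids every A_i.

22·p = 1/5 ≈ 0.2000000; existence CERTIFIED by the union bound.


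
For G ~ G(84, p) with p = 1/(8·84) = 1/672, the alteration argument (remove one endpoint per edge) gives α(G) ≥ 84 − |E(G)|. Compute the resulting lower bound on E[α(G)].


E[|E(G)|] = C(84, 2)·p = 3486 · (1/672) = 83/16.
E[α(G)] ≥ n − E[|E(G)|] = 84 − 83/16 = 1261/16.
Numerically: ≈ 78.812500.
(This is only a lower bound; the true E[α(G)] may be larger.)

E[α(G)] ≥ 1261/16 ≈ 78.812500.


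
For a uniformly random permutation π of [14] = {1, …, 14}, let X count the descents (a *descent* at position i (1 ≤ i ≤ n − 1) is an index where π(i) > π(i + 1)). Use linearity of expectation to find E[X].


Write X = Σ X_I over i = 1, …, 13, with X_I the indicator of one descent.
There are 13 indicators.
For each fixed i, the pair (π(i), π(i+1)) is a uniformly random ordered pair of distinct values from {1, …, 14}; by symmetry P[π(i) > π(i+1)] = 1/2.
By linearity: E[X] = 13 · (1/2) = (14 − 1) · (1/2) = 13/2 ≈ 6.5000.

E[X] = 13/2 = 6.5000.


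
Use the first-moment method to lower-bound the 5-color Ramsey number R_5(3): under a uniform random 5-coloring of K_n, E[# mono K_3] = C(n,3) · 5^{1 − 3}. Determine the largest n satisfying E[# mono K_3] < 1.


We need C(n, 3) · 5^{1 − 3} < 1, i.e. C(n, 3) < 5^{3 − 1} = 25.
Check values of n near the boundary:
  n = 3: C(3, 3) = 1; 1 < 25? YES
  n = 4: C(4, 3) = 4; 4 < 25? YES
  n = 5: C(5, 3) = 10; 10 < 25? YES
  n = 6: C(6, 3) = 20; 20 < 25? YES
  n = 7: C(7, 3) = 35; 35 < 25? NO
  n = 8: C(8, 3) = 56; 56 < 25? NO
  n = 9: C(9, 3) = 84; 84 < 25? NO
The largest n with C(n, 3) < 25 is n = 6 (where E[X] = 4/5 ≈ 0.800). Hence R_5(3) > 6, i.e. R_5(3) ≥ 7.

Largest n = 6; hence R_5(3) > 6.


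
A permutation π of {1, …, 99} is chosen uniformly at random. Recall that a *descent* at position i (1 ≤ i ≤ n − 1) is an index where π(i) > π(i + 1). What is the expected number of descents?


Write X = Σ X_I over i = 1, …, 98, with X_I the indicator of one descent.
There are 98 indicators.
For each fixed i, the pair (π(i), π(i+1)) is a uniformly random ordered pair of distinct values from {1, …, 99}; by symmetry P[π(i) > π(i+1)] = 1/2.
By linearity: E[X] = 98 · (1/2) = (99 − 1) · (1/2) = 49 ≈ 49.000000.

E[X] = 49 = 49.000000.


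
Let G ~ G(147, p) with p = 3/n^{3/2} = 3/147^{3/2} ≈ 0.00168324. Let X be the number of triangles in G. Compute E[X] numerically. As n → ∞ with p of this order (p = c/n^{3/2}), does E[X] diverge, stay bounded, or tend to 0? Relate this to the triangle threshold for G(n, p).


Number of potential triangles: C(147, 3) = 518665.
Each occurs with probability p³ ≈ (0.00168324)³ ≈ 4.76909263e-09.
By linearity: E[X] = C(147, 3)·p³ ≈ 518665 · 4.76909263e-09 ≈ 0.002474.
Since α = 3/2 > 1, p = c/n^{3/2} = o(1/n) is below the triangle threshold p ~ 1/n. Asymptotically E[X] ~ (c³/6)·n^{3(1−α)} = (3³/6)·n^{-1.5} → 0, so by Markov's inequality G has no triangles w.h.p.

E[X] ≈ 0.002474; in regime p = Θ(1/n^{3/2}) E[X] tends to 0 (below the triangle threshold p ~ 1/n).


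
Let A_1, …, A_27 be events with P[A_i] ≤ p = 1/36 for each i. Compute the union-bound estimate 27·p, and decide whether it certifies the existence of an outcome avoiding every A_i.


Union bound: P[∪_{i=1}^{27} A_i] ≤ Σ_i P[A_i] ≤ 27·p = 27·(1/36) = 3/4.
Numerically: 3/4 ≈ 0.750.
Is 3/4 < 1? YES.
Since P[∪ A_i] ≤ 3/4 < 1, the complement has P[∩ A_i^c] ≥ 1 − 3/4 = 1/4 > 0, so some outcome avoids every A_i.

27·p = 3/4 ≈ 0.750; existence CERTIFIED by the union bound.


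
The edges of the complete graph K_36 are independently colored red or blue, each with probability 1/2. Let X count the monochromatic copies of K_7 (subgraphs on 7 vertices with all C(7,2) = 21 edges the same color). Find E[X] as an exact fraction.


Let X = Σ_S X_S over the C(36, 7) = 8347680 subsets S of size 7, where X_S = 1 if the K_7 on S is monochromatic.
For a fixed S, the K_7 on S has C(7, 2) = 21 edges. P[all 21 edges red] = (1/2)^21, and likewise for blue, so P[monochromatic] = 2·(1/2)^21 = 2^{1 − 21} = 1/1048576.
By linearity: E[X] = C(36, 7) · 2^{1 − 21} = 8347680 · 1/1048576 = 260865/32768.
Numerically: E[X] ≈ 7.96097.

E[X] = C(36,7)·2^(1−C(7,2)) = 260865/32768 ≈ 7.96097.


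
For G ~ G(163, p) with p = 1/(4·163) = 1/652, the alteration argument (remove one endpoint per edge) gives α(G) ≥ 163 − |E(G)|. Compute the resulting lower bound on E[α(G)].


E[|E(G)|] = C(163, 2)·p = 13203 · (1/652) = 81/4.
E[α(G)] ≥ n − E[|E(G)|] = 163 − 81/4 = 571/4.
Numerically: ≈ 142.7500.
(This is only a lower bound; the true E[α(G)] may be larger.)

E[α(G)] ≥ 571/4 ≈ 142.7500.


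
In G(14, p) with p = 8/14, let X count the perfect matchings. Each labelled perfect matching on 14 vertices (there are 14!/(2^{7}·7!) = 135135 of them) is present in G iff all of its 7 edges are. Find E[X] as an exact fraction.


K_14 has 14!/(2^{7}·7!) = 135135 labelled perfect matchings.
For each such perfect matching H, let X_H = 1 if all 7 edges of H are present in G. Then P[X_H = 1] = p^{7} = (4/7)^{7} = 16384/823543.
Summing the indicators: E[X] = Σ_H E[X_H] = 135135 · p^{7} = 135135 · 16384/823543 = 316293120/117649.
Numerically: E[X] ≈ 2688.4.

E[X] = 135135 · (4/7)^{7} = 316293120/117649 ≈ 2688.4.


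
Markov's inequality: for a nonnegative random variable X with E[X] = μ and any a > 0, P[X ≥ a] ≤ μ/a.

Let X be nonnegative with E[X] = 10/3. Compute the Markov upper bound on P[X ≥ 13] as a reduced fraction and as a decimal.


μ = E[X] = 10/3, a = 13.
Markov: P[X ≥ 13] ≤ μ/a = (10/3)/13 = 10/39.
Numerically: ≈ 0.25641.
(Since a = 13 > μ = 3.33333, the bound 10/39 is < 1 and informative.)

P[X ≥ 13] ≤ 10/39 ≈ 0.25641.


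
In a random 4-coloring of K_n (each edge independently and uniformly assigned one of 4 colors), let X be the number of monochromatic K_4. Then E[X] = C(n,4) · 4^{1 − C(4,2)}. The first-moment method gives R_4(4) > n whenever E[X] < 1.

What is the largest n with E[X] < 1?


We need C(n, 4) · 4^{1 − 6} < 1, i.e. C(n, 4) < 4^{6 − 1} = 1024.
Check values of n near the boundary:
  n = 8: C(8, 4) = 70; 70 < 1024? YES
  n = 9: C(9, 4) = 126; 126 < 1024? YES
  n = 10: C(10, 4) = 210; 210 < 1024? YES
  n = 11: C(11, 4) = 330; 330 < 1024? YES
  n = 12: C(12, 4) = 495; 495 < 1024? YES
  n = 13: C(13, 4) = 715; 715 < 1024? YES
  n = 14: C(14, 4) = 1001; 1001 < 1024? YES
  n = 15: C(15, 4) = 1365; 1365 < 1024? NO
  n = 16: C(16, 4) = 1820; 1820 < 1024? NO
The largest n with C(n, 4) < 1024 is n = 14 (where E[X] = 1001/1024 ≈ 0.978). Hence R_4(4) > 14, i.e. R_4(4) ≥ 15.

Largest n = 14; hence R_4(4) > 14.


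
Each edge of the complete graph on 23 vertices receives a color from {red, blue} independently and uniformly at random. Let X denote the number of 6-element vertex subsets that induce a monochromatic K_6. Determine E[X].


Let X = Σ_S X_S over the C(23, 6) = 100947 subsets S of size 6, where X_S = 1 if the K_6 on S is monochromatic.
For a fixed S, the K_6 on S has C(6, 2) = 15 edges. P[all 15 edges red] = (1/2)^15, and likewise for blue, so P[monochromatic] = 2·(1/2)^15 = 2^{1 − 15} = 1/16384.
By linearity: E[X] = C(23, 6) · 2^{1 − 15} = 100947 · 1/16384 = 100947/16384.
Numerically: E[X] ≈ 6.1613.

E[X] = C(23,6)·2^(1−C(6,2)) = 100947/16384 ≈ 6.1613.


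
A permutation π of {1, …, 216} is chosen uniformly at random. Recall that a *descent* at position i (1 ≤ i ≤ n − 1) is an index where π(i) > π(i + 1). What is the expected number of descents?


Write X = Σ X_I over i = 1, …, 215, with X_I the indicator of one descent.
There are 215 indicators.
For each fixed i, the pair (π(i), π(i+1)) is a uniformly random ordered pair of distinct values from {1, …, 216}; by symmetry P[π(i) > π(i+1)] = 1/2.
By linearity: E[X] = 215 · (1/2) = (216 − 1) · (1/2) = 215/2 ≈ 107.5000.

E[X] = 215/2 = 107.5000.


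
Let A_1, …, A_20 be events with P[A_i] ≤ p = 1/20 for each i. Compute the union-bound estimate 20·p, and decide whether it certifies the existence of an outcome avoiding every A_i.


Union bound: P[∪_{i=1}^{20} A_i] ≤ Σ_i P[A_i] ≤ 20·p = 20·(1/20) = 1.
Numerically: 1 ≈ 1.0000000.
Is 1 < 1? NO.
Since the bound 1 is ≥ 1, the union bound is uninformative here; it does NOT by itself certify existence.

20·p = 1 ≈ 1.0000000; existence NOT certified by the union bound.


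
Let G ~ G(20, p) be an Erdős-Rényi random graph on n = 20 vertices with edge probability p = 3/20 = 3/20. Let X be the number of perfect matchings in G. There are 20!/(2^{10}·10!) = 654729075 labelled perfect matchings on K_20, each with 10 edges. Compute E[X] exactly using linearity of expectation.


K_20 has 20!/(2^{10}·10!) = 654729075 labelled perfect matchings.
For each such perfect matching H, let X_H = 1 if all 10 edges of H are present in G. Then P[X_H = 1] = p^{10} = (3/20)^{10} = 59049/10240000000000.
By linearity: E[X] = Σ_H E[X_H] = 654729075 · p^{10} = 654729075 · 59049/10240000000000 = 1546443885987/409600000000.
Numerically: E[X] ≈ 3.775.

E[X] = 654729075 · (3/20)^{10} = 1546443885987/409600000000 ≈ 3.775.


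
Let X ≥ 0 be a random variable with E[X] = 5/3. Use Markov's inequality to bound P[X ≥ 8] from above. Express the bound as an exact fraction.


μ = E[X] = 5/3, a = 8.
Markov: P[X ≥ 8] ≤ μ/a = (5/3)/8 = 5/24.
Numerically: ≈ 0.208333.
(Since a = 8 > μ = 1.666667, the bound 5/24 is < 1 and informative.)

P[X ≥ 8] ≤ 5/24 ≈ 0.208333.


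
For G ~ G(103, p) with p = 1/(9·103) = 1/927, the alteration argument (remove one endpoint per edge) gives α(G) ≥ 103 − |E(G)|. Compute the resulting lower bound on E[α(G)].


E[|E(G)|] = C(103, 2)·p = 5253 · (1/927) = 17/3.
E[α(G)] ≥ n − E[|E(G)|] = 103 − 17/3 = 292/3.
Numerically: ≈ 97.333333.
(This is only a lower bound; the true E[α(G)] may be larger.)

E[α(G)] ≥ 292/3 ≈ 97.333333.


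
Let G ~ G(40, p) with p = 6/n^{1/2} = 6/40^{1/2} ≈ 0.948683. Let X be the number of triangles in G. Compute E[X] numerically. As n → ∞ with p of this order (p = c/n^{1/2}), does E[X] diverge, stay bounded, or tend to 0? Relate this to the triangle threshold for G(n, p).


Number of potential triangles: C(40, 3) = 9880.
Each occurs with probability p³ ≈ (0.948683)³ ≈ 8.53814968e-01.
By linearity: E[X] = C(40, 3)·p³ ≈ 9880 · 8.53814968e-01 ≈ 8435.691886.
Since α = 1/2 < 1, p = c/n^{1/2} ≫ 1/n is above the triangle threshold p ~ 1/n. Asymptotically E[X] ~ (c³/6)·n^{3(1−α)} = (6³/6)·n^{1.5} → ∞; triangles are abundant w.h.p.

E[X] ≈ 8435.691886; in regime p = Θ(1/n^{1/2}) E[X] diverges (above the triangle threshold p ~ 1/n).


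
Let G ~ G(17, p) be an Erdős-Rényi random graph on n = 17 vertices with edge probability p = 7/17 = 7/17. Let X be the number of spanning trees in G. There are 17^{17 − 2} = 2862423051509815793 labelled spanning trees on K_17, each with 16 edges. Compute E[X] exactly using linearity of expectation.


K_17 has 17^{17 − 2} = 2862423051509815793 labelled spanning trees.
For each such spanning tree H, let X_H = 1 if all 16 edges of H are present in G. Then P[X_H = 1] = p^{16} = (7/17)^{16} = 33232930569601/48661191875666868481.
By linearity of expectation: E[X] = Σ_H E[X_H] = 2862423051509815793 · p^{16} = 2862423051509815793 · 33232930569601/48661191875666868481 = 33232930569601/17.
Numerically: E[X] ≈ 1.95e+12.

E[X] = 2862423051509815793 · (7/17)^{16} = 33232930569601/17 ≈ 1.95e+12.


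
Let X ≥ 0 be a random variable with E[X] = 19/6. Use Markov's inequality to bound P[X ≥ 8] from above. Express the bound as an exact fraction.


μ = E[X] = 19/6, a = 8.
Markov: P[X ≥ 8] ≤ μ/a = (19/6)/8 = 19/48.
Numerically: ≈ 0.3958.
(Since a = 8 > μ = 3.1667, the bound 19/48 is < 1 and informative.)

P[X ≥ 8] ≤ 19/48 ≈ 0.3958.
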